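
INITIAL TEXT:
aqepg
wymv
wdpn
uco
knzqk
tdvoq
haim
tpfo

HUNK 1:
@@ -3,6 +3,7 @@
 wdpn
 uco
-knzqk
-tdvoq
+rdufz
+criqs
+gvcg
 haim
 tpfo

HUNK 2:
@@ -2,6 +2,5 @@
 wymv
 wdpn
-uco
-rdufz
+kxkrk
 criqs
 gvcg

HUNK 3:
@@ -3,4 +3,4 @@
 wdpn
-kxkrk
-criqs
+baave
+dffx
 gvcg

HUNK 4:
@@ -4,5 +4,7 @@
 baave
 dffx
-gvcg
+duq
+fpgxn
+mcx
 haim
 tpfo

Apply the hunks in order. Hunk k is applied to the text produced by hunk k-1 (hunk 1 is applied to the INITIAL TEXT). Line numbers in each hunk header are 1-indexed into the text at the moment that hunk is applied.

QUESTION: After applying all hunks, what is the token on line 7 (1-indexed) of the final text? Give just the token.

Answer: fpgxn

Derivation:
Hunk 1: at line 3 remove [knzqk,tdvoq] add [rdufz,criqs,gvcg] -> 9 lines: aqepg wymv wdpn uco rdufz criqs gvcg haim tpfo
Hunk 2: at line 2 remove [uco,rdufz] add [kxkrk] -> 8 lines: aqepg wymv wdpn kxkrk criqs gvcg haim tpfo
Hunk 3: at line 3 remove [kxkrk,criqs] add [baave,dffx] -> 8 lines: aqepg wymv wdpn baave dffx gvcg haim tpfo
Hunk 4: at line 4 remove [gvcg] add [duq,fpgxn,mcx] -> 10 lines: aqepg wymv wdpn baave dffx duq fpgxn mcx haim tpfo
Final line 7: fpgxn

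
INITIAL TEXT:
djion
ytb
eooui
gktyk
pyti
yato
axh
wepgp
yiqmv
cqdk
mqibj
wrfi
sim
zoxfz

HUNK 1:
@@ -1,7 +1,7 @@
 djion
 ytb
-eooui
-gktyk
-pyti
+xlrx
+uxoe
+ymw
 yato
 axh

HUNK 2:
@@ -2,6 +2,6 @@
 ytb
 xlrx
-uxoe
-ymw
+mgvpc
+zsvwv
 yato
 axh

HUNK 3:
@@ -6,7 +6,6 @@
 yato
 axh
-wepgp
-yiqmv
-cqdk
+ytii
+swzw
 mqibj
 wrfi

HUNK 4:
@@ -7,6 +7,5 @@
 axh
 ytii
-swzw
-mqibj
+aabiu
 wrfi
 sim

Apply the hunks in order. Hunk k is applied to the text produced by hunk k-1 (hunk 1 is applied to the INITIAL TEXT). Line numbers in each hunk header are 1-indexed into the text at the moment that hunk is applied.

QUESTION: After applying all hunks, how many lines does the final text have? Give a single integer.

Hunk 1: at line 1 remove [eooui,gktyk,pyti] add [xlrx,uxoe,ymw] -> 14 lines: djion ytb xlrx uxoe ymw yato axh wepgp yiqmv cqdk mqibj wrfi sim zoxfz
Hunk 2: at line 2 remove [uxoe,ymw] add [mgvpc,zsvwv] -> 14 lines: djion ytb xlrx mgvpc zsvwv yato axh wepgp yiqmv cqdk mqibj wrfi sim zoxfz
Hunk 3: at line 6 remove [wepgp,yiqmv,cqdk] add [ytii,swzw] -> 13 lines: djion ytb xlrx mgvpc zsvwv yato axh ytii swzw mqibj wrfi sim zoxfz
Hunk 4: at line 7 remove [swzw,mqibj] add [aabiu] -> 12 lines: djion ytb xlrx mgvpc zsvwv yato axh ytii aabiu wrfi sim zoxfz
Final line count: 12

Answer: 12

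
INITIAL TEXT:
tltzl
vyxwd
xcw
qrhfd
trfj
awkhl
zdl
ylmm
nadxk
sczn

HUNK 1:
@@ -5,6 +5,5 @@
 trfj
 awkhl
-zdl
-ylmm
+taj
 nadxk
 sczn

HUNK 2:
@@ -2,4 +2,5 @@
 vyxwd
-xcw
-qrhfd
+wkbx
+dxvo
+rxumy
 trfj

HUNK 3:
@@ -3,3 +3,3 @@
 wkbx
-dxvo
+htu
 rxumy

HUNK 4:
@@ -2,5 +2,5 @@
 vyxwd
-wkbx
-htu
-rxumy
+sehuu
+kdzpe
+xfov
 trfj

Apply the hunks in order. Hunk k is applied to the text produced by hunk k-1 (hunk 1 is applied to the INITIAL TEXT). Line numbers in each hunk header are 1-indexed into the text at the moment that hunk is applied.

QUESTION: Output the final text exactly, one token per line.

Hunk 1: at line 5 remove [zdl,ylmm] add [taj] -> 9 lines: tltzl vyxwd xcw qrhfd trfj awkhl taj nadxk sczn
Hunk 2: at line 2 remove [xcw,qrhfd] add [wkbx,dxvo,rxumy] -> 10 lines: tltzl vyxwd wkbx dxvo rxumy trfj awkhl taj nadxk sczn
Hunk 3: at line 3 remove [dxvo] add [htu] -> 10 lines: tltzl vyxwd wkbx htu rxumy trfj awkhl taj nadxk sczn
Hunk 4: at line 2 remove [wkbx,htu,rxumy] add [sehuu,kdzpe,xfov] -> 10 lines: tltzl vyxwd sehuu kdzpe xfov trfj awkhl taj nadxk sczn

Answer: tltzl
vyxwd
sehuu
kdzpe
xfov
trfj
awkhl
taj
nadxk
sczn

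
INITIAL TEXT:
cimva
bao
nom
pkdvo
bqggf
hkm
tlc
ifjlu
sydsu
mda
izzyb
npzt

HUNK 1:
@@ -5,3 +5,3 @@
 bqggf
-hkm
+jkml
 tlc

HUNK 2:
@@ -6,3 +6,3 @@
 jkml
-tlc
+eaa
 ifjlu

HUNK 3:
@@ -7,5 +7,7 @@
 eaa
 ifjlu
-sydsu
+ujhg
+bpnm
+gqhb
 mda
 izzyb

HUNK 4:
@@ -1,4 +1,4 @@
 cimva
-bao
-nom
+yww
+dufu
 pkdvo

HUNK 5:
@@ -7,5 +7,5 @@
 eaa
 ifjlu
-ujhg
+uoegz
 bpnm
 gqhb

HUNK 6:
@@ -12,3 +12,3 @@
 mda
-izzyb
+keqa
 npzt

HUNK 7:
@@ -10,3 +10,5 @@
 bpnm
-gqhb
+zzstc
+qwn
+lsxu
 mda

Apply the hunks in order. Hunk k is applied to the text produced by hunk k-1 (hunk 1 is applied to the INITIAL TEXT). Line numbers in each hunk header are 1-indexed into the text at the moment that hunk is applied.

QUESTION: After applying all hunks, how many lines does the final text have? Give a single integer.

Answer: 16

Derivation:
Hunk 1: at line 5 remove [hkm] add [jkml] -> 12 lines: cimva bao nom pkdvo bqggf jkml tlc ifjlu sydsu mda izzyb npzt
Hunk 2: at line 6 remove [tlc] add [eaa] -> 12 lines: cimva bao nom pkdvo bqggf jkml eaa ifjlu sydsu mda izzyb npzt
Hunk 3: at line 7 remove [sydsu] add [ujhg,bpnm,gqhb] -> 14 lines: cimva bao nom pkdvo bqggf jkml eaa ifjlu ujhg bpnm gqhb mda izzyb npzt
Hunk 4: at line 1 remove [bao,nom] add [yww,dufu] -> 14 lines: cimva yww dufu pkdvo bqggf jkml eaa ifjlu ujhg bpnm gqhb mda izzyb npzt
Hunk 5: at line 7 remove [ujhg] add [uoegz] -> 14 lines: cimva yww dufu pkdvo bqggf jkml eaa ifjlu uoegz bpnm gqhb mda izzyb npzt
Hunk 6: at line 12 remove [izzyb] add [keqa] -> 14 lines: cimva yww dufu pkdvo bqggf jkml eaa ifjlu uoegz bpnm gqhb mda keqa npzt
Hunk 7: at line 10 remove [gqhb] add [zzstc,qwn,lsxu] -> 16 lines: cimva yww dufu pkdvo bqggf jkml eaa ifjlu uoegz bpnm zzstc qwn lsxu mda keqa npzt
Final line count: 16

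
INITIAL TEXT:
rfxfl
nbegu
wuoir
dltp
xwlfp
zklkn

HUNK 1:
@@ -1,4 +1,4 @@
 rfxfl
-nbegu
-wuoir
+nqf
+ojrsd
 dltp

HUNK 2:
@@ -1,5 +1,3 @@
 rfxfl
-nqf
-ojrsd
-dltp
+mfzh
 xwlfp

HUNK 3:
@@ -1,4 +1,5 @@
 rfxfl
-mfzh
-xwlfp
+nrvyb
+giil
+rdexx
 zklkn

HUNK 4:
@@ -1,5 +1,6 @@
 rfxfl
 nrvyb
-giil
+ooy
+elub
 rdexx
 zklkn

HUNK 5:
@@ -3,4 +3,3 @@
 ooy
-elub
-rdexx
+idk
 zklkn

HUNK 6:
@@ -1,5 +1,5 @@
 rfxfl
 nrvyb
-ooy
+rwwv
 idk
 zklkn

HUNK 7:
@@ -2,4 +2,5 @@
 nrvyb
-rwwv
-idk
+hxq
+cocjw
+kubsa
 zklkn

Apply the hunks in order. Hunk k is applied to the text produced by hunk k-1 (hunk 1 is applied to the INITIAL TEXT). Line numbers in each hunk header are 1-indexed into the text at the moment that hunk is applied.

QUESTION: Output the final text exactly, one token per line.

Hunk 1: at line 1 remove [nbegu,wuoir] add [nqf,ojrsd] -> 6 lines: rfxfl nqf ojrsd dltp xwlfp zklkn
Hunk 2: at line 1 remove [nqf,ojrsd,dltp] add [mfzh] -> 4 lines: rfxfl mfzh xwlfp zklkn
Hunk 3: at line 1 remove [mfzh,xwlfp] add [nrvyb,giil,rdexx] -> 5 lines: rfxfl nrvyb giil rdexx zklkn
Hunk 4: at line 1 remove [giil] add [ooy,elub] -> 6 lines: rfxfl nrvyb ooy elub rdexx zklkn
Hunk 5: at line 3 remove [elub,rdexx] add [idk] -> 5 lines: rfxfl nrvyb ooy idk zklkn
Hunk 6: at line 1 remove [ooy] add [rwwv] -> 5 lines: rfxfl nrvyb rwwv idk zklkn
Hunk 7: at line 2 remove [rwwv,idk] add [hxq,cocjw,kubsa] -> 6 lines: rfxfl nrvyb hxq cocjw kubsa zklkn

Answer: rfxfl
nrvyb
hxq
cocjw
kubsa
zklkn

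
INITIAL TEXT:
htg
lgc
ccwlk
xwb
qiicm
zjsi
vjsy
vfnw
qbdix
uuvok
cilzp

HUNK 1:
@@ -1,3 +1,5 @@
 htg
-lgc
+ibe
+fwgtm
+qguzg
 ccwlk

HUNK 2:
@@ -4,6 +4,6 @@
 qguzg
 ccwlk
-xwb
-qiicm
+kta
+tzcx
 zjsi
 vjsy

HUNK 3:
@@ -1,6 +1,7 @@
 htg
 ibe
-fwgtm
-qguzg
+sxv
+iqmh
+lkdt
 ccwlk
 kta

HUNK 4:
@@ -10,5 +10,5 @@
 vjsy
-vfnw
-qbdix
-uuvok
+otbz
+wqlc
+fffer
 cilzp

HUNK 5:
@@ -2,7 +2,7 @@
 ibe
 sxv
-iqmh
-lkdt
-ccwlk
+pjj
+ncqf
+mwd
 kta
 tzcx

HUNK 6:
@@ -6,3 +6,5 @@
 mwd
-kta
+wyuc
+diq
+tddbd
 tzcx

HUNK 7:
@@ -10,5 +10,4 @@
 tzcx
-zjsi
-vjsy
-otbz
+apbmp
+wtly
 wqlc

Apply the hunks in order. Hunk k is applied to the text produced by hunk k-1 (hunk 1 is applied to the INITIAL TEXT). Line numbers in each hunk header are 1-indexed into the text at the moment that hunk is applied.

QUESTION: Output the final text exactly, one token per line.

Hunk 1: at line 1 remove [lgc] add [ibe,fwgtm,qguzg] -> 13 lines: htg ibe fwgtm qguzg ccwlk xwb qiicm zjsi vjsy vfnw qbdix uuvok cilzp
Hunk 2: at line 4 remove [xwb,qiicm] add [kta,tzcx] -> 13 lines: htg ibe fwgtm qguzg ccwlk kta tzcx zjsi vjsy vfnw qbdix uuvok cilzp
Hunk 3: at line 1 remove [fwgtm,qguzg] add [sxv,iqmh,lkdt] -> 14 lines: htg ibe sxv iqmh lkdt ccwlk kta tzcx zjsi vjsy vfnw qbdix uuvok cilzp
Hunk 4: at line 10 remove [vfnw,qbdix,uuvok] add [otbz,wqlc,fffer] -> 14 lines: htg ibe sxv iqmh lkdt ccwlk kta tzcx zjsi vjsy otbz wqlc fffer cilzp
Hunk 5: at line 2 remove [iqmh,lkdt,ccwlk] add [pjj,ncqf,mwd] -> 14 lines: htg ibe sxv pjj ncqf mwd kta tzcx zjsi vjsy otbz wqlc fffer cilzp
Hunk 6: at line 6 remove [kta] add [wyuc,diq,tddbd] -> 16 lines: htg ibe sxv pjj ncqf mwd wyuc diq tddbd tzcx zjsi vjsy otbz wqlc fffer cilzp
Hunk 7: at line 10 remove [zjsi,vjsy,otbz] add [apbmp,wtly] -> 15 lines: htg ibe sxv pjj ncqf mwd wyuc diq tddbd tzcx apbmp wtly wqlc fffer cilzp

Answer: htg
ibe
sxv
pjj
ncqf
mwd
wyuc
diq
tddbd
tzcx
apbmp
wtly
wqlc
fffer
cilzp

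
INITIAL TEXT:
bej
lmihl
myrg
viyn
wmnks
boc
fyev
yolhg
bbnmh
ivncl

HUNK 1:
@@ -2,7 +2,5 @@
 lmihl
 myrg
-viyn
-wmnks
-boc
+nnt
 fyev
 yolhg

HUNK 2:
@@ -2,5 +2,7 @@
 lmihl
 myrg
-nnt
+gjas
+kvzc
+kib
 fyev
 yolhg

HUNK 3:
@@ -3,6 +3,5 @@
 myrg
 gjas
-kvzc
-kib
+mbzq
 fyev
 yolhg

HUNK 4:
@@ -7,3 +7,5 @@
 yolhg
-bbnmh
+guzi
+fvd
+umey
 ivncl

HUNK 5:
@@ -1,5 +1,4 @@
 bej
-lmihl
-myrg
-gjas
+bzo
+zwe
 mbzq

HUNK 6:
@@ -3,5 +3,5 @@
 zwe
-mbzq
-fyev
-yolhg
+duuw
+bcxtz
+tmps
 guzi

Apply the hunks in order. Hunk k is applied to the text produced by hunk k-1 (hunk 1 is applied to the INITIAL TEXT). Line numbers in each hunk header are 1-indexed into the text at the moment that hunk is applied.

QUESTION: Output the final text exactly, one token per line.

Hunk 1: at line 2 remove [viyn,wmnks,boc] add [nnt] -> 8 lines: bej lmihl myrg nnt fyev yolhg bbnmh ivncl
Hunk 2: at line 2 remove [nnt] add [gjas,kvzc,kib] -> 10 lines: bej lmihl myrg gjas kvzc kib fyev yolhg bbnmh ivncl
Hunk 3: at line 3 remove [kvzc,kib] add [mbzq] -> 9 lines: bej lmihl myrg gjas mbzq fyev yolhg bbnmh ivncl
Hunk 4: at line 7 remove [bbnmh] add [guzi,fvd,umey] -> 11 lines: bej lmihl myrg gjas mbzq fyev yolhg guzi fvd umey ivncl
Hunk 5: at line 1 remove [lmihl,myrg,gjas] add [bzo,zwe] -> 10 lines: bej bzo zwe mbzq fyev yolhg guzi fvd umey ivncl
Hunk 6: at line 3 remove [mbzq,fyev,yolhg] add [duuw,bcxtz,tmps] -> 10 lines: bej bzo zwe duuw bcxtz tmps guzi fvd umey ivncl

Answer: bej
bzo
zwe
duuw
bcxtz
tmps
guzi
fvd
umey
ivncl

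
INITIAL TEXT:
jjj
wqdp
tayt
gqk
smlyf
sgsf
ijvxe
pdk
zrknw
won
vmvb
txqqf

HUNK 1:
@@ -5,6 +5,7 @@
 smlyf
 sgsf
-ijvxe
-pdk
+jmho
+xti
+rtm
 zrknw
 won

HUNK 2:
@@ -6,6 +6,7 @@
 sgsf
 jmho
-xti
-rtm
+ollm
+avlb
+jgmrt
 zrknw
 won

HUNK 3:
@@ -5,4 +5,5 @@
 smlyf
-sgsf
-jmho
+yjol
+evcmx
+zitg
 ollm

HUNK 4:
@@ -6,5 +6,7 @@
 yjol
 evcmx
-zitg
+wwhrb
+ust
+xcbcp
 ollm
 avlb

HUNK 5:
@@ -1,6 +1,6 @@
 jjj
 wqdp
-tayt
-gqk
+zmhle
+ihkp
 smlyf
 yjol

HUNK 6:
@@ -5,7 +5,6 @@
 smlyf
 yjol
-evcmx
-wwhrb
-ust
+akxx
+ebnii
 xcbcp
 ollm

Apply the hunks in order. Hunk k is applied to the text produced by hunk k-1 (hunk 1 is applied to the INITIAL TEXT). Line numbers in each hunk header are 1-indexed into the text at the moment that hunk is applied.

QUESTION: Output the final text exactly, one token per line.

Hunk 1: at line 5 remove [ijvxe,pdk] add [jmho,xti,rtm] -> 13 lines: jjj wqdp tayt gqk smlyf sgsf jmho xti rtm zrknw won vmvb txqqf
Hunk 2: at line 6 remove [xti,rtm] add [ollm,avlb,jgmrt] -> 14 lines: jjj wqdp tayt gqk smlyf sgsf jmho ollm avlb jgmrt zrknw won vmvb txqqf
Hunk 3: at line 5 remove [sgsf,jmho] add [yjol,evcmx,zitg] -> 15 lines: jjj wqdp tayt gqk smlyf yjol evcmx zitg ollm avlb jgmrt zrknw won vmvb txqqf
Hunk 4: at line 6 remove [zitg] add [wwhrb,ust,xcbcp] -> 17 lines: jjj wqdp tayt gqk smlyf yjol evcmx wwhrb ust xcbcp ollm avlb jgmrt zrknw won vmvb txqqf
Hunk 5: at line 1 remove [tayt,gqk] add [zmhle,ihkp] -> 17 lines: jjj wqdp zmhle ihkp smlyf yjol evcmx wwhrb ust xcbcp ollm avlb jgmrt zrknw won vmvb txqqf
Hunk 6: at line 5 remove [evcmx,wwhrb,ust] add [akxx,ebnii] -> 16 lines: jjj wqdp zmhle ihkp smlyf yjol akxx ebnii xcbcp ollm avlb jgmrt zrknw won vmvb txqqf

Answer: jjj
wqdp
zmhle
ihkp
smlyf
yjol
akxx
ebnii
xcbcp
ollm
avlb
jgmrt
zrknw
won
vmvb
txqqf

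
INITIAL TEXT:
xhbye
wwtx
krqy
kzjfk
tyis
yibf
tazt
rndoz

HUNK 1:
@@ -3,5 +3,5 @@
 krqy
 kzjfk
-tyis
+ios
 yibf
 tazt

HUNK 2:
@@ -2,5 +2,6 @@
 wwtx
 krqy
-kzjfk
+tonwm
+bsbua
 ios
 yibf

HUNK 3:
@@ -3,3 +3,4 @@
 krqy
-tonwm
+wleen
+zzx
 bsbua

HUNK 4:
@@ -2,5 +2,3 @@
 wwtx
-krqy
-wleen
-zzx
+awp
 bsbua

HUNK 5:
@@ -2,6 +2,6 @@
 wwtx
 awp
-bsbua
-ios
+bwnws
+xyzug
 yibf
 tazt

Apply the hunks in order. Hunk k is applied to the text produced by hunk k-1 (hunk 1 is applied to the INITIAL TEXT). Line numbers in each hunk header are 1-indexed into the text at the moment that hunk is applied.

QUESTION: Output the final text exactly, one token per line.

Answer: xhbye
wwtx
awp
bwnws
xyzug
yibf
tazt
rndoz

Derivation:
Hunk 1: at line 3 remove [tyis] add [ios] -> 8 lines: xhbye wwtx krqy kzjfk ios yibf tazt rndoz
Hunk 2: at line 2 remove [kzjfk] add [tonwm,bsbua] -> 9 lines: xhbye wwtx krqy tonwm bsbua ios yibf tazt rndoz
Hunk 3: at line 3 remove [tonwm] add [wleen,zzx] -> 10 lines: xhbye wwtx krqy wleen zzx bsbua ios yibf tazt rndoz
Hunk 4: at line 2 remove [krqy,wleen,zzx] add [awp] -> 8 lines: xhbye wwtx awp bsbua ios yibf tazt rndoz
Hunk 5: at line 2 remove [bsbua,ios] add [bwnws,xyzug] -> 8 lines: xhbye wwtx awp bwnws xyzug yibf tazt rndoz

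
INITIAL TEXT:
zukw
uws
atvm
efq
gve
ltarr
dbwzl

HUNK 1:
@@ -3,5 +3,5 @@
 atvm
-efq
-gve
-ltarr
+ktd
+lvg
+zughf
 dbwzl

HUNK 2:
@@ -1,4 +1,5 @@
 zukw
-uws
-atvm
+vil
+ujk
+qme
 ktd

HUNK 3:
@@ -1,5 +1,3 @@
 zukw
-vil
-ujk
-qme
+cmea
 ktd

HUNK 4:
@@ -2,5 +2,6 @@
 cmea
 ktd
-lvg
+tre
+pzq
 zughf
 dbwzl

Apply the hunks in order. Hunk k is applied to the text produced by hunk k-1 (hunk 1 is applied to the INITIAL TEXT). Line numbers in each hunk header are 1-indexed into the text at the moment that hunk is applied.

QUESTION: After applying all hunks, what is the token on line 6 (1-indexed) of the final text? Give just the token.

Answer: zughf

Derivation:
Hunk 1: at line 3 remove [efq,gve,ltarr] add [ktd,lvg,zughf] -> 7 lines: zukw uws atvm ktd lvg zughf dbwzl
Hunk 2: at line 1 remove [uws,atvm] add [vil,ujk,qme] -> 8 lines: zukw vil ujk qme ktd lvg zughf dbwzl
Hunk 3: at line 1 remove [vil,ujk,qme] add [cmea] -> 6 lines: zukw cmea ktd lvg zughf dbwzl
Hunk 4: at line 2 remove [lvg] add [tre,pzq] -> 7 lines: zukw cmea ktd tre pzq zughf dbwzl
Final line 6: zughf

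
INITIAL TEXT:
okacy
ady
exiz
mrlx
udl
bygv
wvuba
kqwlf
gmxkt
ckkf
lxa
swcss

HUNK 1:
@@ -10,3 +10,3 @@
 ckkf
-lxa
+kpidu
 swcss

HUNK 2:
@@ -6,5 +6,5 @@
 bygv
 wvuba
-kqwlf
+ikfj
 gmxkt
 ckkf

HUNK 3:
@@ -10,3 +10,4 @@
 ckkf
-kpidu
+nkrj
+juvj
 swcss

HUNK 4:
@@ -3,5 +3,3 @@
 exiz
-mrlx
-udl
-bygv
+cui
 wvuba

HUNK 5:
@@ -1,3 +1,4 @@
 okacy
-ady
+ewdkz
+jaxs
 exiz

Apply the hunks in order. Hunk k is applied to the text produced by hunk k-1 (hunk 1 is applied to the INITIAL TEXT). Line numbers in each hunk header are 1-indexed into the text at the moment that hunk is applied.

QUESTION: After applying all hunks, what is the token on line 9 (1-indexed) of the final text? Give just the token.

Hunk 1: at line 10 remove [lxa] add [kpidu] -> 12 lines: okacy ady exiz mrlx udl bygv wvuba kqwlf gmxkt ckkf kpidu swcss
Hunk 2: at line 6 remove [kqwlf] add [ikfj] -> 12 lines: okacy ady exiz mrlx udl bygv wvuba ikfj gmxkt ckkf kpidu swcss
Hunk 3: at line 10 remove [kpidu] add [nkrj,juvj] -> 13 lines: okacy ady exiz mrlx udl bygv wvuba ikfj gmxkt ckkf nkrj juvj swcss
Hunk 4: at line 3 remove [mrlx,udl,bygv] add [cui] -> 11 lines: okacy ady exiz cui wvuba ikfj gmxkt ckkf nkrj juvj swcss
Hunk 5: at line 1 remove [ady] add [ewdkz,jaxs] -> 12 lines: okacy ewdkz jaxs exiz cui wvuba ikfj gmxkt ckkf nkrj juvj swcss
Final line 9: ckkf

Answer: ckkf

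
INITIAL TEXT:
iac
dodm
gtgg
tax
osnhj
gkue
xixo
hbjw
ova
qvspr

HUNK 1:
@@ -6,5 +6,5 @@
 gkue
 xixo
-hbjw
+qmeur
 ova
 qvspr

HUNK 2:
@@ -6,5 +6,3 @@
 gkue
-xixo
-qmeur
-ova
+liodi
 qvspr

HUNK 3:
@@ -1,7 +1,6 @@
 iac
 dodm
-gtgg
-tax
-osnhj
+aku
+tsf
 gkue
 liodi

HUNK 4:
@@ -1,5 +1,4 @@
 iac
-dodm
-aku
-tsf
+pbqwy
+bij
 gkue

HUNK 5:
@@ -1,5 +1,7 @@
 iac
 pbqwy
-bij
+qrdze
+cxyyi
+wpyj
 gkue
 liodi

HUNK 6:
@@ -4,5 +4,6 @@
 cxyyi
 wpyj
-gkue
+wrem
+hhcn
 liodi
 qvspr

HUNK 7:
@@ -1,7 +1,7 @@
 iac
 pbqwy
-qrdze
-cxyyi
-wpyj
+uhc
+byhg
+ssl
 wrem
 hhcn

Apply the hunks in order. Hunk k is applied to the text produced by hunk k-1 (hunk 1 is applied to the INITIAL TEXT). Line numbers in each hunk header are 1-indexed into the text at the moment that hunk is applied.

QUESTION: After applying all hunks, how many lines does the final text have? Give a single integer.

Answer: 9

Derivation:
Hunk 1: at line 6 remove [hbjw] add [qmeur] -> 10 lines: iac dodm gtgg tax osnhj gkue xixo qmeur ova qvspr
Hunk 2: at line 6 remove [xixo,qmeur,ova] add [liodi] -> 8 lines: iac dodm gtgg tax osnhj gkue liodi qvspr
Hunk 3: at line 1 remove [gtgg,tax,osnhj] add [aku,tsf] -> 7 lines: iac dodm aku tsf gkue liodi qvspr
Hunk 4: at line 1 remove [dodm,aku,tsf] add [pbqwy,bij] -> 6 lines: iac pbqwy bij gkue liodi qvspr
Hunk 5: at line 1 remove [bij] add [qrdze,cxyyi,wpyj] -> 8 lines: iac pbqwy qrdze cxyyi wpyj gkue liodi qvspr
Hunk 6: at line 4 remove [gkue] add [wrem,hhcn] -> 9 lines: iac pbqwy qrdze cxyyi wpyj wrem hhcn liodi qvspr
Hunk 7: at line 1 remove [qrdze,cxyyi,wpyj] add [uhc,byhg,ssl] -> 9 lines: iac pbqwy uhc byhg ssl wrem hhcn liodi qvspr
Final line count: 9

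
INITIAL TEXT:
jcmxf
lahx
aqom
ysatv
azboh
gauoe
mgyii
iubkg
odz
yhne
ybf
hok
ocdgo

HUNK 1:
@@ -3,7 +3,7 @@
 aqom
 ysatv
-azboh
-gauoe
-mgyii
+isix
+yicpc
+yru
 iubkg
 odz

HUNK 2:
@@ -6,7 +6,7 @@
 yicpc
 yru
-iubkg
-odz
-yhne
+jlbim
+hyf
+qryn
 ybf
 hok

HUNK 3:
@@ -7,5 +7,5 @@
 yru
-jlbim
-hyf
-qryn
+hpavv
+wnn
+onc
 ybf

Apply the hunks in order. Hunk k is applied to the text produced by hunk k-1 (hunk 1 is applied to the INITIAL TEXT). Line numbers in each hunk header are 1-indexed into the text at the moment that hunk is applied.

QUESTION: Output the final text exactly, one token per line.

Hunk 1: at line 3 remove [azboh,gauoe,mgyii] add [isix,yicpc,yru] -> 13 lines: jcmxf lahx aqom ysatv isix yicpc yru iubkg odz yhne ybf hok ocdgo
Hunk 2: at line 6 remove [iubkg,odz,yhne] add [jlbim,hyf,qryn] -> 13 lines: jcmxf lahx aqom ysatv isix yicpc yru jlbim hyf qryn ybf hok ocdgo
Hunk 3: at line 7 remove [jlbim,hyf,qryn] add [hpavv,wnn,onc] -> 13 lines: jcmxf lahx aqom ysatv isix yicpc yru hpavv wnn onc ybf hok ocdgo

Answer: jcmxf
lahx
aqom
ysatv
isix
yicpc
yru
hpavv
wnn
onc
ybf
hok
ocdgo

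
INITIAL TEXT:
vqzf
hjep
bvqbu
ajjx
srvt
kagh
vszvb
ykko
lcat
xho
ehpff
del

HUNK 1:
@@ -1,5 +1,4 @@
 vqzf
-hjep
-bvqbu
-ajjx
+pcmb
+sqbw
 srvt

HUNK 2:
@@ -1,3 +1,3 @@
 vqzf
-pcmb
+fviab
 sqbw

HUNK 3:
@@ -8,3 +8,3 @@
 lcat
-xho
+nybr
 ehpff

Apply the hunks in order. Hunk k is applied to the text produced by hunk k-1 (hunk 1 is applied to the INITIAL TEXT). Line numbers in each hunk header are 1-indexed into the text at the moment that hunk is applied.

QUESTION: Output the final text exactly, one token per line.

Hunk 1: at line 1 remove [hjep,bvqbu,ajjx] add [pcmb,sqbw] -> 11 lines: vqzf pcmb sqbw srvt kagh vszvb ykko lcat xho ehpff del
Hunk 2: at line 1 remove [pcmb] add [fviab] -> 11 lines: vqzf fviab sqbw srvt kagh vszvb ykko lcat xho ehpff del
Hunk 3: at line 8 remove [xho] add [nybr] -> 11 lines: vqzf fviab sqbw srvt kagh vszvb ykko lcat nybr ehpff del

Answer: vqzf
fviab
sqbw
srvt
kagh
vszvb
ykko
lcat
nybr
ehpff
del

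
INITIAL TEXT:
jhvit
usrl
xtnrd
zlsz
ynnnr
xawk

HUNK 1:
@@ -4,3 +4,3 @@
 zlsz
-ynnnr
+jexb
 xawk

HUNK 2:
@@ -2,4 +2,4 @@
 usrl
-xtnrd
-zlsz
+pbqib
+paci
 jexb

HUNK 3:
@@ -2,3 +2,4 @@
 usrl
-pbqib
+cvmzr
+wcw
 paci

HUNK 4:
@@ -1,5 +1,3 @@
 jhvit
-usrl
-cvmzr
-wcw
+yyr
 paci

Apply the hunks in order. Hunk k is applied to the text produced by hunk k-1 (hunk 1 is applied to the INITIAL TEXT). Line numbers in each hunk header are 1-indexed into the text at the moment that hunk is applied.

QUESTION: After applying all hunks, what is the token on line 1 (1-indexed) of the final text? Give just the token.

Hunk 1: at line 4 remove [ynnnr] add [jexb] -> 6 lines: jhvit usrl xtnrd zlsz jexb xawk
Hunk 2: at line 2 remove [xtnrd,zlsz] add [pbqib,paci] -> 6 lines: jhvit usrl pbqib paci jexb xawk
Hunk 3: at line 2 remove [pbqib] add [cvmzr,wcw] -> 7 lines: jhvit usrl cvmzr wcw paci jexb xawk
Hunk 4: at line 1 remove [usrl,cvmzr,wcw] add [yyr] -> 5 lines: jhvit yyr paci jexb xawk
Final line 1: jhvit

Answer: jhvit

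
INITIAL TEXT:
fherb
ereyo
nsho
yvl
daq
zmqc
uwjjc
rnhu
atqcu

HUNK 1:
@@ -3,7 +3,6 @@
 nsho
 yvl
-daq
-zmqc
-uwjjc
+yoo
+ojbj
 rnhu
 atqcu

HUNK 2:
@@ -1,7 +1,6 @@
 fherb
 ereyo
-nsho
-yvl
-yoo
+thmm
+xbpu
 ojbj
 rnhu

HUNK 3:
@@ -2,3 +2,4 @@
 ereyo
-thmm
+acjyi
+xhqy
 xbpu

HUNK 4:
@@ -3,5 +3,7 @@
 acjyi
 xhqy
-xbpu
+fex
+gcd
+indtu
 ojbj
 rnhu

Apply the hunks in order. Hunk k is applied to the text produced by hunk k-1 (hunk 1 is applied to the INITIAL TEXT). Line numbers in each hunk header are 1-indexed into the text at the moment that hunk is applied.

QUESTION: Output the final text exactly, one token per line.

Answer: fherb
ereyo
acjyi
xhqy
fex
gcd
indtu
ojbj
rnhu
atqcu

Derivation:
Hunk 1: at line 3 remove [daq,zmqc,uwjjc] add [yoo,ojbj] -> 8 lines: fherb ereyo nsho yvl yoo ojbj rnhu atqcu
Hunk 2: at line 1 remove [nsho,yvl,yoo] add [thmm,xbpu] -> 7 lines: fherb ereyo thmm xbpu ojbj rnhu atqcu
Hunk 3: at line 2 remove [thmm] add [acjyi,xhqy] -> 8 lines: fherb ereyo acjyi xhqy xbpu ojbj rnhu atqcu
Hunk 4: at line 3 remove [xbpu] add [fex,gcd,indtu] -> 10 lines: fherb ereyo acjyi xhqy fex gcd indtu ojbj rnhu atqcu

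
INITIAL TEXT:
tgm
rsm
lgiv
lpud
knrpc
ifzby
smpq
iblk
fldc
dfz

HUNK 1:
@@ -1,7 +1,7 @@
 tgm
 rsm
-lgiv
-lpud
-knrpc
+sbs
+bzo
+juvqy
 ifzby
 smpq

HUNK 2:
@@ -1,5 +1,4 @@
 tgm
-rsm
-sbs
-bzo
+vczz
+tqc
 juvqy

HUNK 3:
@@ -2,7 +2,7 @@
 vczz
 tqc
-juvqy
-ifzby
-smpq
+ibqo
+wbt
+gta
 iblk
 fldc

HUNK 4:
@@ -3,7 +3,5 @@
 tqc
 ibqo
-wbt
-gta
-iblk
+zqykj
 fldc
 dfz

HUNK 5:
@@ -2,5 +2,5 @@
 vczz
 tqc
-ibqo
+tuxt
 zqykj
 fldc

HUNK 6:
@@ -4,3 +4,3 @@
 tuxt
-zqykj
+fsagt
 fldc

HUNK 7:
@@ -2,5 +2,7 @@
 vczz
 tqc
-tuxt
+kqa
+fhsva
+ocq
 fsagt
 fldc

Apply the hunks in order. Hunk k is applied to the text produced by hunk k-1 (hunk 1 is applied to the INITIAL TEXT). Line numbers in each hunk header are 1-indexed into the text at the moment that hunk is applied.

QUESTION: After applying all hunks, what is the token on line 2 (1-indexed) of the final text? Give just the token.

Answer: vczz

Derivation:
Hunk 1: at line 1 remove [lgiv,lpud,knrpc] add [sbs,bzo,juvqy] -> 10 lines: tgm rsm sbs bzo juvqy ifzby smpq iblk fldc dfz
Hunk 2: at line 1 remove [rsm,sbs,bzo] add [vczz,tqc] -> 9 lines: tgm vczz tqc juvqy ifzby smpq iblk fldc dfz
Hunk 3: at line 2 remove [juvqy,ifzby,smpq] add [ibqo,wbt,gta] -> 9 lines: tgm vczz tqc ibqo wbt gta iblk fldc dfz
Hunk 4: at line 3 remove [wbt,gta,iblk] add [zqykj] -> 7 lines: tgm vczz tqc ibqo zqykj fldc dfz
Hunk 5: at line 2 remove [ibqo] add [tuxt] -> 7 lines: tgm vczz tqc tuxt zqykj fldc dfz
Hunk 6: at line 4 remove [zqykj] add [fsagt] -> 7 lines: tgm vczz tqc tuxt fsagt fldc dfz
Hunk 7: at line 2 remove [tuxt] add [kqa,fhsva,ocq] -> 9 lines: tgm vczz tqc kqa fhsva ocq fsagt fldc dfz
Final line 2: vczz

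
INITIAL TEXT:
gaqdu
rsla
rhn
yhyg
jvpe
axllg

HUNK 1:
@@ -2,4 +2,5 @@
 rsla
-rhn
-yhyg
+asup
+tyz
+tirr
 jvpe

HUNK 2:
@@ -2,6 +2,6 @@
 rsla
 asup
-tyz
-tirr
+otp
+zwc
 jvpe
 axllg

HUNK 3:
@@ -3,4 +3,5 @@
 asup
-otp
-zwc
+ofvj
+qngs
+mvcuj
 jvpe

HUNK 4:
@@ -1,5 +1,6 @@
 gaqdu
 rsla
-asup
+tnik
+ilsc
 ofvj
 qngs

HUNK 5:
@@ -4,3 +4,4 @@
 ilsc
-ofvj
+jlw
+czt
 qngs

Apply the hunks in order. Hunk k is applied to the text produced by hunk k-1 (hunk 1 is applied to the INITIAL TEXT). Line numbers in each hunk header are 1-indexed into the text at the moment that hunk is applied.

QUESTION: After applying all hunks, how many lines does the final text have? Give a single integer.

Hunk 1: at line 2 remove [rhn,yhyg] add [asup,tyz,tirr] -> 7 lines: gaqdu rsla asup tyz tirr jvpe axllg
Hunk 2: at line 2 remove [tyz,tirr] add [otp,zwc] -> 7 lines: gaqdu rsla asup otp zwc jvpe axllg
Hunk 3: at line 3 remove [otp,zwc] add [ofvj,qngs,mvcuj] -> 8 lines: gaqdu rsla asup ofvj qngs mvcuj jvpe axllg
Hunk 4: at line 1 remove [asup] add [tnik,ilsc] -> 9 lines: gaqdu rsla tnik ilsc ofvj qngs mvcuj jvpe axllg
Hunk 5: at line 4 remove [ofvj] add [jlw,czt] -> 10 lines: gaqdu rsla tnik ilsc jlw czt qngs mvcuj jvpe axllg
Final line count: 10

Answer: 10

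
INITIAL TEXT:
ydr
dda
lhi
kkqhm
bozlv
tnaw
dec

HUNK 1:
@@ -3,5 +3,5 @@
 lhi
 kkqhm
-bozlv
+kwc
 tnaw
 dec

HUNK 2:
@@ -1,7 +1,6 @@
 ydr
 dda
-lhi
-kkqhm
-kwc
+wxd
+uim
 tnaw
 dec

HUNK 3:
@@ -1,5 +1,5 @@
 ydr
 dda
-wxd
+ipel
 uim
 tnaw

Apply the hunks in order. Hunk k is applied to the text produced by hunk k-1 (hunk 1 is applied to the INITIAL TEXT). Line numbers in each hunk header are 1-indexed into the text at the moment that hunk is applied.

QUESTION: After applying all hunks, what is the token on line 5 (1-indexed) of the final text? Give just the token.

Answer: tnaw

Derivation:
Hunk 1: at line 3 remove [bozlv] add [kwc] -> 7 lines: ydr dda lhi kkqhm kwc tnaw dec
Hunk 2: at line 1 remove [lhi,kkqhm,kwc] add [wxd,uim] -> 6 lines: ydr dda wxd uim tnaw dec
Hunk 3: at line 1 remove [wxd] add [ipel] -> 6 lines: ydr dda ipel uim tnaw dec
Final line 5: tnaw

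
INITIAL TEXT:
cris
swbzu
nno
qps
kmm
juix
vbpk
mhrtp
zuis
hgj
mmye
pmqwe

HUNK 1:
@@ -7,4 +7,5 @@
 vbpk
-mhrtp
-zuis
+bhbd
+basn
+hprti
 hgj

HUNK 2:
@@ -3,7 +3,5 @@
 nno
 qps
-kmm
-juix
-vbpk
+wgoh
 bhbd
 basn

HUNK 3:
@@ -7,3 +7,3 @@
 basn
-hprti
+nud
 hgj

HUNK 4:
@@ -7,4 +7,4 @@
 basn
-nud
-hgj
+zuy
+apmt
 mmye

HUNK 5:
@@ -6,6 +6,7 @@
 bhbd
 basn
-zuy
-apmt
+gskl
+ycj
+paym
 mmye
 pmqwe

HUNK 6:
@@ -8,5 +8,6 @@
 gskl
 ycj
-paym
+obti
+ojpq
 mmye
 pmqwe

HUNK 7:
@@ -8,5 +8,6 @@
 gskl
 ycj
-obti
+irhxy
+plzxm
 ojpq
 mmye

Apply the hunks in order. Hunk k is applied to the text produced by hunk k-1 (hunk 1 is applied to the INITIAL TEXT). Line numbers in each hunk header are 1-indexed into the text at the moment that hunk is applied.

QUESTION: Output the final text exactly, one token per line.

Hunk 1: at line 7 remove [mhrtp,zuis] add [bhbd,basn,hprti] -> 13 lines: cris swbzu nno qps kmm juix vbpk bhbd basn hprti hgj mmye pmqwe
Hunk 2: at line 3 remove [kmm,juix,vbpk] add [wgoh] -> 11 lines: cris swbzu nno qps wgoh bhbd basn hprti hgj mmye pmqwe
Hunk 3: at line 7 remove [hprti] add [nud] -> 11 lines: cris swbzu nno qps wgoh bhbd basn nud hgj mmye pmqwe
Hunk 4: at line 7 remove [nud,hgj] add [zuy,apmt] -> 11 lines: cris swbzu nno qps wgoh bhbd basn zuy apmt mmye pmqwe
Hunk 5: at line 6 remove [zuy,apmt] add [gskl,ycj,paym] -> 12 lines: cris swbzu nno qps wgoh bhbd basn gskl ycj paym mmye pmqwe
Hunk 6: at line 8 remove [paym] add [obti,ojpq] -> 13 lines: cris swbzu nno qps wgoh bhbd basn gskl ycj obti ojpq mmye pmqwe
Hunk 7: at line 8 remove [obti] add [irhxy,plzxm] -> 14 lines: cris swbzu nno qps wgoh bhbd basn gskl ycj irhxy plzxm ojpq mmye pmqwe

Answer: cris
swbzu
nno
qps
wgoh
bhbd
basn
gskl
ycj
irhxy
plzxm
ojpq
mmye
pmqwe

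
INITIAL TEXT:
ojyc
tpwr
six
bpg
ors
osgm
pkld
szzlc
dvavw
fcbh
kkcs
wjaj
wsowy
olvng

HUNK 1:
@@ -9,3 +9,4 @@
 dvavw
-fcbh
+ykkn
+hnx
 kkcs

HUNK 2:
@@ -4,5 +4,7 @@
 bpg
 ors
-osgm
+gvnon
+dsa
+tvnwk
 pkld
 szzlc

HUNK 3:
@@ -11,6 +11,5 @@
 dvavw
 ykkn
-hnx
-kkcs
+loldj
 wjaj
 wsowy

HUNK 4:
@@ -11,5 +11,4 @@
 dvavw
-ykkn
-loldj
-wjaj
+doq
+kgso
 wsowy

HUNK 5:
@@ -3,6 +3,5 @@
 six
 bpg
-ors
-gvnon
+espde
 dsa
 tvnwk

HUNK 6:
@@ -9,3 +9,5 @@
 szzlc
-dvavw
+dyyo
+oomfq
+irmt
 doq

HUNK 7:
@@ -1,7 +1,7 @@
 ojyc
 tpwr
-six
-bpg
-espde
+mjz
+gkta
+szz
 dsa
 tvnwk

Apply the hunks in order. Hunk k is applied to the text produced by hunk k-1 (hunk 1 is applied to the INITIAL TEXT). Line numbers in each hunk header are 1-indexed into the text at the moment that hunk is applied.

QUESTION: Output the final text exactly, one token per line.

Answer: ojyc
tpwr
mjz
gkta
szz
dsa
tvnwk
pkld
szzlc
dyyo
oomfq
irmt
doq
kgso
wsowy
olvng

Derivation:
Hunk 1: at line 9 remove [fcbh] add [ykkn,hnx] -> 15 lines: ojyc tpwr six bpg ors osgm pkld szzlc dvavw ykkn hnx kkcs wjaj wsowy olvng
Hunk 2: at line 4 remove [osgm] add [gvnon,dsa,tvnwk] -> 17 lines: ojyc tpwr six bpg ors gvnon dsa tvnwk pkld szzlc dvavw ykkn hnx kkcs wjaj wsowy olvng
Hunk 3: at line 11 remove [hnx,kkcs] add [loldj] -> 16 lines: ojyc tpwr six bpg ors gvnon dsa tvnwk pkld szzlc dvavw ykkn loldj wjaj wsowy olvng
Hunk 4: at line 11 remove [ykkn,loldj,wjaj] add [doq,kgso] -> 15 lines: ojyc tpwr six bpg ors gvnon dsa tvnwk pkld szzlc dvavw doq kgso wsowy olvng
Hunk 5: at line 3 remove [ors,gvnon] add [espde] -> 14 lines: ojyc tpwr six bpg espde dsa tvnwk pkld szzlc dvavw doq kgso wsowy olvng
Hunk 6: at line 9 remove [dvavw] add [dyyo,oomfq,irmt] -> 16 lines: ojyc tpwr six bpg espde dsa tvnwk pkld szzlc dyyo oomfq irmt doq kgso wsowy olvng
Hunk 7: at line 1 remove [six,bpg,espde] add [mjz,gkta,szz] -> 16 lines: ojyc tpwr mjz gkta szz dsa tvnwk pkld szzlc dyyo oomfq irmt doq kgso wsowy olvng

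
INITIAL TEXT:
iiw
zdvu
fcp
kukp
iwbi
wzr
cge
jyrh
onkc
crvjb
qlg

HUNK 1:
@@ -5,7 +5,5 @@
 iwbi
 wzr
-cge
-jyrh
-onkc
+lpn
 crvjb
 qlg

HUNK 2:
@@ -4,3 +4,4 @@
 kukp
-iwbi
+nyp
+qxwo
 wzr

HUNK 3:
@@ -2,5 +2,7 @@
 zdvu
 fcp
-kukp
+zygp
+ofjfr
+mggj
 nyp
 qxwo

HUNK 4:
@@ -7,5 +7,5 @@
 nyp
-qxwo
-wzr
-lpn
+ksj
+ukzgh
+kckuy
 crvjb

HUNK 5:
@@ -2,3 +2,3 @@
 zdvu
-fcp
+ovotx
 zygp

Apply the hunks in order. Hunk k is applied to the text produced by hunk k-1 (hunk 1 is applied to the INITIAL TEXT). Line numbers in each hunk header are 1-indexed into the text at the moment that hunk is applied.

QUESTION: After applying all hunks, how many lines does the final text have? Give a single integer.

Hunk 1: at line 5 remove [cge,jyrh,onkc] add [lpn] -> 9 lines: iiw zdvu fcp kukp iwbi wzr lpn crvjb qlg
Hunk 2: at line 4 remove [iwbi] add [nyp,qxwo] -> 10 lines: iiw zdvu fcp kukp nyp qxwo wzr lpn crvjb qlg
Hunk 3: at line 2 remove [kukp] add [zygp,ofjfr,mggj] -> 12 lines: iiw zdvu fcp zygp ofjfr mggj nyp qxwo wzr lpn crvjb qlg
Hunk 4: at line 7 remove [qxwo,wzr,lpn] add [ksj,ukzgh,kckuy] -> 12 lines: iiw zdvu fcp zygp ofjfr mggj nyp ksj ukzgh kckuy crvjb qlg
Hunk 5: at line 2 remove [fcp] add [ovotx] -> 12 lines: iiw zdvu ovotx zygp ofjfr mggj nyp ksj ukzgh kckuy crvjb qlg
Final line count: 12

Answer: 12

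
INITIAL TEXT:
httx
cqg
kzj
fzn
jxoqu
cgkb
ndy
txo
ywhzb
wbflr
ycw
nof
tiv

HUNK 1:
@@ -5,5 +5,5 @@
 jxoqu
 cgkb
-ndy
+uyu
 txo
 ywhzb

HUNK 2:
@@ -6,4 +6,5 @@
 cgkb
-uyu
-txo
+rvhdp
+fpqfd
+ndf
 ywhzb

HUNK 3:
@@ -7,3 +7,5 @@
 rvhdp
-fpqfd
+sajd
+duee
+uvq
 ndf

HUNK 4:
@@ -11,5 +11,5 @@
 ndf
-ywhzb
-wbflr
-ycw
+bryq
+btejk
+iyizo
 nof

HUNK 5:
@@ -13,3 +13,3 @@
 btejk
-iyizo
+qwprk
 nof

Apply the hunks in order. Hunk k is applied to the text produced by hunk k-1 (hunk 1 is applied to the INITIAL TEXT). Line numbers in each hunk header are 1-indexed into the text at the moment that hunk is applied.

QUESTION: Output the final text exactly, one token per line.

Hunk 1: at line 5 remove [ndy] add [uyu] -> 13 lines: httx cqg kzj fzn jxoqu cgkb uyu txo ywhzb wbflr ycw nof tiv
Hunk 2: at line 6 remove [uyu,txo] add [rvhdp,fpqfd,ndf] -> 14 lines: httx cqg kzj fzn jxoqu cgkb rvhdp fpqfd ndf ywhzb wbflr ycw nof tiv
Hunk 3: at line 7 remove [fpqfd] add [sajd,duee,uvq] -> 16 lines: httx cqg kzj fzn jxoqu cgkb rvhdp sajd duee uvq ndf ywhzb wbflr ycw nof tiv
Hunk 4: at line 11 remove [ywhzb,wbflr,ycw] add [bryq,btejk,iyizo] -> 16 lines: httx cqg kzj fzn jxoqu cgkb rvhdp sajd duee uvq ndf bryq btejk iyizo nof tiv
Hunk 5: at line 13 remove [iyizo] add [qwprk] -> 16 lines: httx cqg kzj fzn jxoqu cgkb rvhdp sajd duee uvq ndf bryq btejk qwprk nof tiv

Answer: httx
cqg
kzj
fzn
jxoqu
cgkb
rvhdp
sajd
duee
uvq
ndf
bryq
btejk
qwprk
nof
tiv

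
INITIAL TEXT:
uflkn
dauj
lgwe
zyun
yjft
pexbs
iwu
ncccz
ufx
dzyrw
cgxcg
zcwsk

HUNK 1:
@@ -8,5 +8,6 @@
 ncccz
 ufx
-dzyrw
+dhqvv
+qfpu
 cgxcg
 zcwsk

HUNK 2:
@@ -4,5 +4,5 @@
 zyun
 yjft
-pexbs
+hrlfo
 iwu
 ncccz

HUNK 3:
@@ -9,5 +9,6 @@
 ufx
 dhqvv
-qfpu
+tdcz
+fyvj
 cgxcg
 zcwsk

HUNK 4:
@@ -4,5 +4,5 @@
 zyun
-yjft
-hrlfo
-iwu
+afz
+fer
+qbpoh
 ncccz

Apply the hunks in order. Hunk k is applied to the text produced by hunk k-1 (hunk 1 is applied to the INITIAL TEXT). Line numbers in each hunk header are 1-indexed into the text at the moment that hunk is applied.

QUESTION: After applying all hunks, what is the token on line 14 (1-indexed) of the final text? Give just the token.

Hunk 1: at line 8 remove [dzyrw] add [dhqvv,qfpu] -> 13 lines: uflkn dauj lgwe zyun yjft pexbs iwu ncccz ufx dhqvv qfpu cgxcg zcwsk
Hunk 2: at line 4 remove [pexbs] add [hrlfo] -> 13 lines: uflkn dauj lgwe zyun yjft hrlfo iwu ncccz ufx dhqvv qfpu cgxcg zcwsk
Hunk 3: at line 9 remove [qfpu] add [tdcz,fyvj] -> 14 lines: uflkn dauj lgwe zyun yjft hrlfo iwu ncccz ufx dhqvv tdcz fyvj cgxcg zcwsk
Hunk 4: at line 4 remove [yjft,hrlfo,iwu] add [afz,fer,qbpoh] -> 14 lines: uflkn dauj lgwe zyun afz fer qbpoh ncccz ufx dhqvv tdcz fyvj cgxcg zcwsk
Final line 14: zcwsk

Answer: zcwsk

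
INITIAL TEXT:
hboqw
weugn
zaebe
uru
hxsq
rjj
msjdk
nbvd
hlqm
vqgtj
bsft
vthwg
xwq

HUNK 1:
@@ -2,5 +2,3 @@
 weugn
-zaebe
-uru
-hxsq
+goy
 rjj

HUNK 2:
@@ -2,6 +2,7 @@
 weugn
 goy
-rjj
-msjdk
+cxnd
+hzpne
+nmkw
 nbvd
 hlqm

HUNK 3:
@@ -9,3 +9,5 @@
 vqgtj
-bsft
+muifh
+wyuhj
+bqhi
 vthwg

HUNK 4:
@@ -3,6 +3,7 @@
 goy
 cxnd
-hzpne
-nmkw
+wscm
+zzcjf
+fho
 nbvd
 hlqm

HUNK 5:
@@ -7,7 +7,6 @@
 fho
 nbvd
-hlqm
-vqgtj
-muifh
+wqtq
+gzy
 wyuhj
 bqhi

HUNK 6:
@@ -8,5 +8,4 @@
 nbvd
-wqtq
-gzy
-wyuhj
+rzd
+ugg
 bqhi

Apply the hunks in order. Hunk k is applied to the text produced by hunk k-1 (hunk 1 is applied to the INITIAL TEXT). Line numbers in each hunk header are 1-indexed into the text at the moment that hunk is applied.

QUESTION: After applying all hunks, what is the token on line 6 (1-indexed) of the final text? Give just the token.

Hunk 1: at line 2 remove [zaebe,uru,hxsq] add [goy] -> 11 lines: hboqw weugn goy rjj msjdk nbvd hlqm vqgtj bsft vthwg xwq
Hunk 2: at line 2 remove [rjj,msjdk] add [cxnd,hzpne,nmkw] -> 12 lines: hboqw weugn goy cxnd hzpne nmkw nbvd hlqm vqgtj bsft vthwg xwq
Hunk 3: at line 9 remove [bsft] add [muifh,wyuhj,bqhi] -> 14 lines: hboqw weugn goy cxnd hzpne nmkw nbvd hlqm vqgtj muifh wyuhj bqhi vthwg xwq
Hunk 4: at line 3 remove [hzpne,nmkw] add [wscm,zzcjf,fho] -> 15 lines: hboqw weugn goy cxnd wscm zzcjf fho nbvd hlqm vqgtj muifh wyuhj bqhi vthwg xwq
Hunk 5: at line 7 remove [hlqm,vqgtj,muifh] add [wqtq,gzy] -> 14 lines: hboqw weugn goy cxnd wscm zzcjf fho nbvd wqtq gzy wyuhj bqhi vthwg xwq
Hunk 6: at line 8 remove [wqtq,gzy,wyuhj] add [rzd,ugg] -> 13 lines: hboqw weugn goy cxnd wscm zzcjf fho nbvd rzd ugg bqhi vthwg xwq
Final line 6: zzcjf

Answer: zzcjf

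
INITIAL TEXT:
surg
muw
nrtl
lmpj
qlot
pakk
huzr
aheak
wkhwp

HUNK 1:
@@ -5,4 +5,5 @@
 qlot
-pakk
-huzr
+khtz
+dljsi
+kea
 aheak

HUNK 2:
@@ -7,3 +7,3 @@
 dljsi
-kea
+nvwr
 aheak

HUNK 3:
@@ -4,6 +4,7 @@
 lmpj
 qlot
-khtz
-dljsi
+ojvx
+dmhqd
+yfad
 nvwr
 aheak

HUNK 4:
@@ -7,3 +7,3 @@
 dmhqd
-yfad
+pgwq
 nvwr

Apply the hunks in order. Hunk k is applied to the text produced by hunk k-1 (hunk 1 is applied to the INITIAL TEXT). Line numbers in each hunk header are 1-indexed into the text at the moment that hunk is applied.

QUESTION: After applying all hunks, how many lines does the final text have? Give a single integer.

Answer: 11

Derivation:
Hunk 1: at line 5 remove [pakk,huzr] add [khtz,dljsi,kea] -> 10 lines: surg muw nrtl lmpj qlot khtz dljsi kea aheak wkhwp
Hunk 2: at line 7 remove [kea] add [nvwr] -> 10 lines: surg muw nrtl lmpj qlot khtz dljsi nvwr aheak wkhwp
Hunk 3: at line 4 remove [khtz,dljsi] add [ojvx,dmhqd,yfad] -> 11 lines: surg muw nrtl lmpj qlot ojvx dmhqd yfad nvwr aheak wkhwp
Hunk 4: at line 7 remove [yfad] add [pgwq] -> 11 lines: surg muw nrtl lmpj qlot ojvx dmhqd pgwq nvwr aheak wkhwp
Final line count: 11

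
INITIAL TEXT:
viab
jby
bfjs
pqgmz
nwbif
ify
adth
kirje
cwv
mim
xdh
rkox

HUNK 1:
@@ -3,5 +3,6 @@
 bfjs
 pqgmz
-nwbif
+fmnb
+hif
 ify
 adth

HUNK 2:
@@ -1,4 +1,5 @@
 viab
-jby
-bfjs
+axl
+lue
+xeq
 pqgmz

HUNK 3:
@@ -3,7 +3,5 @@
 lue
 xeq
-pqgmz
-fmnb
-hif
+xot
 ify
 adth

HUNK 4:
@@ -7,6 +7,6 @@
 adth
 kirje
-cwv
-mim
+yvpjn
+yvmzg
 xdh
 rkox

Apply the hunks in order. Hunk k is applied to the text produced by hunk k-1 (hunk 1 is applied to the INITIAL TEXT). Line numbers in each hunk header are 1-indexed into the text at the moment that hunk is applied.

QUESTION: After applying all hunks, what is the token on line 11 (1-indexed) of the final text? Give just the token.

Answer: xdh

Derivation:
Hunk 1: at line 3 remove [nwbif] add [fmnb,hif] -> 13 lines: viab jby bfjs pqgmz fmnb hif ify adth kirje cwv mim xdh rkox
Hunk 2: at line 1 remove [jby,bfjs] add [axl,lue,xeq] -> 14 lines: viab axl lue xeq pqgmz fmnb hif ify adth kirje cwv mim xdh rkox
Hunk 3: at line 3 remove [pqgmz,fmnb,hif] add [xot] -> 12 lines: viab axl lue xeq xot ify adth kirje cwv mim xdh rkox
Hunk 4: at line 7 remove [cwv,mim] add [yvpjn,yvmzg] -> 12 lines: viab axl lue xeq xot ify adth kirje yvpjn yvmzg xdh rkox
Final line 11: xdh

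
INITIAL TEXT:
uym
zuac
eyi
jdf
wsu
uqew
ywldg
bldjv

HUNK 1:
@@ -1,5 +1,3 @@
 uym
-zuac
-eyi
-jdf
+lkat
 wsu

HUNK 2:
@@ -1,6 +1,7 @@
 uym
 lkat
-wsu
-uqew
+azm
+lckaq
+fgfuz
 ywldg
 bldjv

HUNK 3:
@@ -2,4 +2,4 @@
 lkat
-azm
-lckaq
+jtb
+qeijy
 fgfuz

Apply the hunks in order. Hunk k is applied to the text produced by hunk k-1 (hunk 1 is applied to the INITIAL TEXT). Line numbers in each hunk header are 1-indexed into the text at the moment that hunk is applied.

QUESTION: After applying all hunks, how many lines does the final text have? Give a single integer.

Hunk 1: at line 1 remove [zuac,eyi,jdf] add [lkat] -> 6 lines: uym lkat wsu uqew ywldg bldjv
Hunk 2: at line 1 remove [wsu,uqew] add [azm,lckaq,fgfuz] -> 7 lines: uym lkat azm lckaq fgfuz ywldg bldjv
Hunk 3: at line 2 remove [azm,lckaq] add [jtb,qeijy] -> 7 lines: uym lkat jtb qeijy fgfuz ywldg bldjv
Final line count: 7

Answer: 7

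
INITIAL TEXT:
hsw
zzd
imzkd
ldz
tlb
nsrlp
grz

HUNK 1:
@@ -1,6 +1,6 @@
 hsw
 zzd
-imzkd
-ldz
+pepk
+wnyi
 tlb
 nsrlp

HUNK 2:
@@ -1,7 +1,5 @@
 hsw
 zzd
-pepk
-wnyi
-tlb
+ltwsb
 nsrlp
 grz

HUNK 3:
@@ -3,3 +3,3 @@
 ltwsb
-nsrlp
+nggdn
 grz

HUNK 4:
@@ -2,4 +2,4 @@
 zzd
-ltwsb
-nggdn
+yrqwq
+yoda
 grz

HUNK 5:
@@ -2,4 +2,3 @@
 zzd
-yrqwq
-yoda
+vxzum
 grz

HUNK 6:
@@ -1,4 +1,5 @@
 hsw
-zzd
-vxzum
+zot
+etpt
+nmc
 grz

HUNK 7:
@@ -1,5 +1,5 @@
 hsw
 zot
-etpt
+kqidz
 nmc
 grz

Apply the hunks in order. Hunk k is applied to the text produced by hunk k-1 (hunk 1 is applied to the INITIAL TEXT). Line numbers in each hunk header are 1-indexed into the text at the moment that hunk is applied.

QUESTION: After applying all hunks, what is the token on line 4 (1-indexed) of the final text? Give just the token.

Hunk 1: at line 1 remove [imzkd,ldz] add [pepk,wnyi] -> 7 lines: hsw zzd pepk wnyi tlb nsrlp grz
Hunk 2: at line 1 remove [pepk,wnyi,tlb] add [ltwsb] -> 5 lines: hsw zzd ltwsb nsrlp grz
Hunk 3: at line 3 remove [nsrlp] add [nggdn] -> 5 lines: hsw zzd ltwsb nggdn grz
Hunk 4: at line 2 remove [ltwsb,nggdn] add [yrqwq,yoda] -> 5 lines: hsw zzd yrqwq yoda grz
Hunk 5: at line 2 remove [yrqwq,yoda] add [vxzum] -> 4 lines: hsw zzd vxzum grz
Hunk 6: at line 1 remove [zzd,vxzum] add [zot,etpt,nmc] -> 5 lines: hsw zot etpt nmc grz
Hunk 7: at line 1 remove [etpt] add [kqidz] -> 5 lines: hsw zot kqidz nmc grz
Final line 4: nmc

Answer: nmc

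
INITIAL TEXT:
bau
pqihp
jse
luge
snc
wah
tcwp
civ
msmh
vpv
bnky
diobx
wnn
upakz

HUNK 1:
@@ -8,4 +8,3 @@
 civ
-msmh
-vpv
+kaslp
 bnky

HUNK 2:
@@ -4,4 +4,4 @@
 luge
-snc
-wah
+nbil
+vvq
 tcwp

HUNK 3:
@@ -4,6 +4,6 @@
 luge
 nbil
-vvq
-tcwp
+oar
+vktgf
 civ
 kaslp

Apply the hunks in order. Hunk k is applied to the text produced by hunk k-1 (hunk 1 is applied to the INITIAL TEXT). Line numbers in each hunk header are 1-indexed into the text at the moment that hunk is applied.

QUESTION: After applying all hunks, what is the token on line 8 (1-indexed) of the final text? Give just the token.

Answer: civ

Derivation:
Hunk 1: at line 8 remove [msmh,vpv] add [kaslp] -> 13 lines: bau pqihp jse luge snc wah tcwp civ kaslp bnky diobx wnn upakz
Hunk 2: at line 4 remove [snc,wah] add [nbil,vvq] -> 13 lines: bau pqihp jse luge nbil vvq tcwp civ kaslp bnky diobx wnn upakz
Hunk 3: at line 4 remove [vvq,tcwp] add [oar,vktgf] -> 13 lines: bau pqihp jse luge nbil oar vktgf civ kaslp bnky diobx wnn upakz
Final line 8: civ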